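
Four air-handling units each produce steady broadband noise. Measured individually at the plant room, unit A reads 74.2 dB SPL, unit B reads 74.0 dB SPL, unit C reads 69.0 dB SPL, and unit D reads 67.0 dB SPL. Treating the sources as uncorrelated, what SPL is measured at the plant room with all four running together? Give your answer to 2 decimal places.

78.09 dB SPL

Uncorrelated sources add in intensity (power), not in dB.
L_total = 10·log₁₀(10^(74.2/10) + 10^(74.0/10) + 10^(69.0/10) + 10^(67.0/10)) = 10·log₁₀(64380000) = 78.09 dB SPL.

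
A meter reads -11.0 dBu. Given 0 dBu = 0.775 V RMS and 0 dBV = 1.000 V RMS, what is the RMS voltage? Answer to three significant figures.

V = 0.775 V × 10^(-11.0/20).
= 0.775 × 0.2818 = 0.218 V.

0.218 V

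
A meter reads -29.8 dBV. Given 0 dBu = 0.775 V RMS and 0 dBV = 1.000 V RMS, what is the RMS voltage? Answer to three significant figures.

V = 1.000 V × 10^(-29.8/20).
= 1.000 × 0.03236 = 0.0324 V.

0.0324 V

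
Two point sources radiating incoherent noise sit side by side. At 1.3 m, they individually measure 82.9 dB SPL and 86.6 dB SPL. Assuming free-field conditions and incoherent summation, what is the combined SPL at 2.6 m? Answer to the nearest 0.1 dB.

82.1 dB SPL

Combined at 1.3 m: 10·log₁₀(10^(82.9/10)+10^(86.6/10)) = 88.14 dB SPL.
Then apply −20·log₁₀(2.6/1.3) = -6.02 dB → 82.1 dB SPL.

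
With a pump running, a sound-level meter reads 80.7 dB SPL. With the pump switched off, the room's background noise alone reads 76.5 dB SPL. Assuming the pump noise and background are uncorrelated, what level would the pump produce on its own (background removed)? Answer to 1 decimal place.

78.6 dB SPL

Background correction is a power subtraction:
L_src = 10·log₁₀(10^(80.7/10) − 10^(76.5/10)) = 10·log₁₀(72820000) = 78.6 dB SPL.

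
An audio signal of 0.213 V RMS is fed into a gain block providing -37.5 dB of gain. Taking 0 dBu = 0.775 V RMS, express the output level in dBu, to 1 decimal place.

-48.7 dBu

Input level: 20·log₁₀(0.213/0.775) = -11.22 dBu.
Output: -11.22 − 37.5 = -48.7 dBu.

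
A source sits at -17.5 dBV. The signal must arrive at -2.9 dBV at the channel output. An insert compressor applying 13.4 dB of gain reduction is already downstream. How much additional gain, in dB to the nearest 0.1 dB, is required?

28.0 dB

The required make-up gain is the shortfall in the dB sum.
G = -2.9 − (-17.5) + 13.4 = 28.0 dB.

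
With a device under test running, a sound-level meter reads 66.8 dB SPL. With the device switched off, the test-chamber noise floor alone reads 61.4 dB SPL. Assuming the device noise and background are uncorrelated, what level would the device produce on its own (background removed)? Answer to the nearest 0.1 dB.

Remove the background by subtracting linear intensities:
L_src = 10·log₁₀(10^(66.8/10) − 10^(61.4/10)) = 10·log₁₀(3406000) = 65.3 dB SPL.

65.3 dB SPL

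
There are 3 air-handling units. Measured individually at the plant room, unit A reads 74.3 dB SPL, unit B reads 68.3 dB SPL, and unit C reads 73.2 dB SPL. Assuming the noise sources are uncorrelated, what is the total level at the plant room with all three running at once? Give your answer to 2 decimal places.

Incoherent sources sum as intensities:
L_total = 10·log₁₀(10^(74.3/10) + 10^(68.3/10) + 10^(73.2/10)) = 10·log₁₀(54570000) = 77.37 dB SPL.

77.37 dB SPL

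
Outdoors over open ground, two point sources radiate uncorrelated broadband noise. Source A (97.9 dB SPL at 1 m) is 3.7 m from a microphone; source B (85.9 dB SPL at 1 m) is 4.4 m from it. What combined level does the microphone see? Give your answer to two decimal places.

86.73 dB SPL

At the listener: L_A = 97.9 − 20·log₁₀(3.7) = 86.536 dB; L_B = 85.9 − 20·log₁₀(4.4) = 73.031 dB.
Combined: 10·log₁₀(10^(86.536/10)+10^(73.031/10)) = 86.73 dB SPL.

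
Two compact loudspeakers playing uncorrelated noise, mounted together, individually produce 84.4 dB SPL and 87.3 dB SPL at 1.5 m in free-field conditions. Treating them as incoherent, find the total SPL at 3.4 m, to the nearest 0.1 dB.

Combined at 1.5 m: 10·log₁₀(10^(84.4/10)+10^(87.3/10)) = 89.10 dB SPL.
Then apply −20·log₁₀(3.4/1.5) = -7.11 dB → 82.0 dB SPL.

82.0 dB SPL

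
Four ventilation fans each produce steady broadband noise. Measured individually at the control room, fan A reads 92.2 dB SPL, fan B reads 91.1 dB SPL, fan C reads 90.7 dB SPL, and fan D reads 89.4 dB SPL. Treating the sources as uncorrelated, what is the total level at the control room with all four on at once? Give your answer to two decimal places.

Incoherent sources sum as intensities:
L_total = 10·log₁₀(10^(92.2/10) + 10^(91.1/10) + 10^(90.7/10) + 10^(89.4/10)) = 10·log₁₀(4994000000) = 96.98 dB SPL.

96.98 dB SPL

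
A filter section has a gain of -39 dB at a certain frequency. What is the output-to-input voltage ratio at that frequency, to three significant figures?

0.0112

Voltage ratio = 10^(dB/20).
10^(-39/20) = 10^(-1.950) = 0.0112.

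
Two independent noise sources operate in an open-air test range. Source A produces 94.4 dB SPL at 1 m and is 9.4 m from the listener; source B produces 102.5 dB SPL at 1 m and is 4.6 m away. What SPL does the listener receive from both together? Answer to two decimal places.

At the listener: L_A = 94.4 − 20·log₁₀(9.4) = 74.937 dB; L_B = 102.5 − 20·log₁₀(4.6) = 89.245 dB.
Combined: 10·log₁₀(10^(74.937/10)+10^(89.245/10)) = 89.40 dB SPL.

89.40 dB SPL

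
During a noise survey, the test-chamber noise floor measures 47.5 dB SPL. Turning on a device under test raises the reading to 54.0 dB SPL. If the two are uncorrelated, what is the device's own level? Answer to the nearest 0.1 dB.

Subtract intensities: L_src = 10·log₁₀(10^(L_total/10) − 10^(L_bg/10)).
L_src = 10·log₁₀(10^(54.0/10) − 10^(47.5/10)) = 10·log₁₀(195000) = 52.9 dB SPL.

52.9 dB SPL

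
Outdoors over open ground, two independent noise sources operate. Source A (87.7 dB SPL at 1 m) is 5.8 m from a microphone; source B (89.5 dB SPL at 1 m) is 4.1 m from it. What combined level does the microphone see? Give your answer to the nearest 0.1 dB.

At the listener: L_A = 87.7 − 20·log₁₀(5.8) = 72.43 dB; L_B = 89.5 − 20·log₁₀(4.1) = 77.24 dB.
Combined: 10·log₁₀(10^(72.43/10)+10^(77.24/10)) = 78.5 dB SPL.

78.5 dB SPL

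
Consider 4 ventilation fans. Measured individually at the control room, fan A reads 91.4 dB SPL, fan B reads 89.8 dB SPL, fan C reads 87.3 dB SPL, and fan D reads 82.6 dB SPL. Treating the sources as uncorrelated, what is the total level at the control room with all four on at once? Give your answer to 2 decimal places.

94.85 dB SPL

Add the sources as powers (linear), then convert back to dB:
L_total = 10·log₁₀(10^(91.4/10) + 10^(89.8/10) + 10^(87.3/10) + 10^(82.6/10)) = 10·log₁₀(3054000000) = 94.85 dB SPL.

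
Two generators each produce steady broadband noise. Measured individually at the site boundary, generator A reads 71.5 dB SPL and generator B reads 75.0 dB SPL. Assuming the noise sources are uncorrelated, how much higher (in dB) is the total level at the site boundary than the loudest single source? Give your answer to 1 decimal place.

1.6 dB

Incoherent sources sum as intensities:
L_total = 10·log₁₀(10^(71.5/10) + 10^(75.0/10)) = 76.60 dB SPL.
Excess over the loudest (75.0 dB): 76.60 − 75.0 = 1.6 dB.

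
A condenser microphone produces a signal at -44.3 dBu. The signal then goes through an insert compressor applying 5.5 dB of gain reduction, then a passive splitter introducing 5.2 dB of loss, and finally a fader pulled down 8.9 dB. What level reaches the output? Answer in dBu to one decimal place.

In dB, series stages simply add:
-44.3 − 5.5 − 5.2 − 8.9 = -63.9 dBu.

-63.9 dBu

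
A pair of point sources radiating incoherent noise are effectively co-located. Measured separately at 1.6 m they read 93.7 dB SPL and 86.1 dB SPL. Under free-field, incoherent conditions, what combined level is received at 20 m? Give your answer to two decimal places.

Combined at 1.6 m: 10·log₁₀(10^(93.7/10)+10^(86.1/10)) = 94.396 dB SPL.
Then apply −20·log₁₀(20/1.6) = -21.938 dB → 72.46 dB SPL.

72.46 dB SPL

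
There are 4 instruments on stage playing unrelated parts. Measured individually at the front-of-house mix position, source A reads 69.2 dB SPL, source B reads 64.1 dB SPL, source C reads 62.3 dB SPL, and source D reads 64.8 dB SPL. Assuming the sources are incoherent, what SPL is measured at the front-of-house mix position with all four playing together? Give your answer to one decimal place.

71.9 dB SPL

Uncorrelated sources add in intensity (power), not in dB.
L_total = 10·log₁₀(10^(69.2/10) + 10^(64.1/10) + 10^(62.3/10) + 10^(64.8/10)) = 10·log₁₀(15610000) = 71.9 dB SPL.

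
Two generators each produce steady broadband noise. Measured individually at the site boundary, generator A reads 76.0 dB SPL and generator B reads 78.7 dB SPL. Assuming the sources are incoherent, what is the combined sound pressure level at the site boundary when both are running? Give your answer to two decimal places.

80.57 dB SPL

Uncorrelated sources add in intensity (power), not in dB.
L_total = 10·log₁₀(10^(76.0/10) + 10^(78.7/10)) = 10·log₁₀(113900000) = 80.57 dB SPL.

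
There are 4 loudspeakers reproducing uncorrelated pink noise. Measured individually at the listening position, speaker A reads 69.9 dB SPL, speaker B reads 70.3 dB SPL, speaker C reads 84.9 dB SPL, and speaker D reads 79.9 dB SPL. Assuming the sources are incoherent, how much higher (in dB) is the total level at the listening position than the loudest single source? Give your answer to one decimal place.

1.4 dB

Uncorrelated sources add in intensity (power), not in dB.
L_total = 10·log₁₀(10^(69.9/10) + 10^(70.3/10) + 10^(84.9/10) + 10^(79.9/10)) = 86.31 dB SPL.
Excess over the loudest (84.9 dB): 86.31 − 84.9 = 1.4 dB.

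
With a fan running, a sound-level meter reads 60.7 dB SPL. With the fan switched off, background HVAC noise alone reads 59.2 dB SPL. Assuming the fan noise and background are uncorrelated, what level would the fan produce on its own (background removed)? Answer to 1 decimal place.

55.4 dB SPL

Remove the background by subtracting linear intensities:
L_src = 10·log₁₀(10^(60.7/10) − 10^(59.2/10)) = 10·log₁₀(343100) = 55.4 dB SPL.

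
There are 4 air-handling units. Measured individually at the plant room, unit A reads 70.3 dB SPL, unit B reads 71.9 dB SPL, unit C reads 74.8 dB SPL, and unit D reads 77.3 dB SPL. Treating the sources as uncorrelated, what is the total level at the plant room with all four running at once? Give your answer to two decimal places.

Add the sources as powers (linear), then convert back to dB:
L_total = 10·log₁₀(10^(70.3/10) + 10^(71.9/10) + 10^(74.8/10) + 10^(77.3/10)) = 10·log₁₀(110100000) = 80.42 dB SPL.

80.42 dB SPL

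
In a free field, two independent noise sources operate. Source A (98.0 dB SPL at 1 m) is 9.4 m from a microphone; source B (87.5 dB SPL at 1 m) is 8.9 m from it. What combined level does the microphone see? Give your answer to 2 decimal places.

At the listener: L_A = 98.0 − 20·log₁₀(9.4) = 78.537 dB; L_B = 87.5 − 20·log₁₀(8.9) = 68.512 dB.
Combined: 10·log₁₀(10^(78.537/10)+10^(68.512/10)) = 78.95 dB SPL.

78.95 dB SPL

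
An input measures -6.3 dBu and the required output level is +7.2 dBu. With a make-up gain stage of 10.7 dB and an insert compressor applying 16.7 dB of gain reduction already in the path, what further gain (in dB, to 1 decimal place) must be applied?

The required make-up gain is the shortfall in the dB sum.
G = +7.2 − (-6.3) − 10.7 + 16.7 = 19.5 dB.

19.5 dB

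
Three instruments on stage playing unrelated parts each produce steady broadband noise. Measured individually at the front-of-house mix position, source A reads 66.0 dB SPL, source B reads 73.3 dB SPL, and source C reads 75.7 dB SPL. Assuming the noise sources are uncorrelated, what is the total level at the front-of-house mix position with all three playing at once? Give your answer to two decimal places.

77.96 dB SPL

Add the sources as powers (linear), then convert back to dB:
L_total = 10·log₁₀(10^(66.0/10) + 10^(73.3/10) + 10^(75.7/10)) = 10·log₁₀(62510000) = 77.96 dB SPL.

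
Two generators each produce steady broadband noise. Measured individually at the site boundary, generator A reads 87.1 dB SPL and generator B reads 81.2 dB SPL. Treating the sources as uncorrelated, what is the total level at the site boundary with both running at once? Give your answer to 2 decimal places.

Uncorrelated sources add in intensity (power), not in dB.
L_total = 10·log₁₀(10^(87.1/10) + 10^(81.2/10)) = 10·log₁₀(644700000) = 88.09 dB SPL.

88.09 dB SPL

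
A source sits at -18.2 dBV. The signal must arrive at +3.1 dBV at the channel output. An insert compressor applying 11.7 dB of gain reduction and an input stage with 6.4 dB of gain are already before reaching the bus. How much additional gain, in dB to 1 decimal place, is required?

The required make-up gain is the shortfall in the dB sum.
G = +3.1 − (-18.2) + 11.7 − 6.4 = 26.6 dB.

26.6 dB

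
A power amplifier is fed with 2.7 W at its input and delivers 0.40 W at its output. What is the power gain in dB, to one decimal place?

-8.3 dB

Power ratio → dB uses the 10·log₁₀ form:
10·log₁₀(0.40/2.7) = 10·log₁₀(0.1481) = -8.3 dB.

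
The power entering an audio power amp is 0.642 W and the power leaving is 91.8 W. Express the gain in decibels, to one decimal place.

Power is a power quantity, so gain = 10·log₁₀(P_out/P_in).
10·log₁₀(91.8/0.642) = 10·log₁₀(143.0) = 21.6 dB.

21.6 dB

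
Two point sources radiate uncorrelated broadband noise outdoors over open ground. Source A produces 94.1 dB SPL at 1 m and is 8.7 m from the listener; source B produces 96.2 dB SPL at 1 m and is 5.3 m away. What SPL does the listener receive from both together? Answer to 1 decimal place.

82.6 dB SPL

At the listener: L_A = 94.1 − 20·log₁₀(8.7) = 75.31 dB; L_B = 96.2 − 20·log₁₀(5.3) = 81.71 dB.
Combined: 10·log₁₀(10^(75.31/10)+10^(81.71/10)) = 82.6 dB SPL.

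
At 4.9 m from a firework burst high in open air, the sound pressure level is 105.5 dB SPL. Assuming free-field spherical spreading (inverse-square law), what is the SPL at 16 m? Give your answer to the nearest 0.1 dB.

95.2 dB SPL

Free-field point source: level drops by 20·log₁₀ of the distance ratio.
ΔL = −20·log₁₀(16/4.9) = -10.28 dB, so L₂ = 105.5 + (-10.28) = 95.2 dB SPL.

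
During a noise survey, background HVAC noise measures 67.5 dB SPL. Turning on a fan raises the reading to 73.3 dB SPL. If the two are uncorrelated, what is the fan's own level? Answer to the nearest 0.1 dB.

Remove the background by subtracting linear intensities:
L_src = 10·log₁₀(10^(73.3/10) − 10^(67.5/10)) = 10·log₁₀(15760000) = 72.0 dB SPL.

72.0 dB SPL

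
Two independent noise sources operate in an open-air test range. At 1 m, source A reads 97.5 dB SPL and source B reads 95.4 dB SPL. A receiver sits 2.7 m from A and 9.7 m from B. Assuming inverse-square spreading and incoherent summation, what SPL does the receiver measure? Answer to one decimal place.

At the listener: L_A = 97.5 − 20·log₁₀(2.7) = 88.87 dB; L_B = 95.4 − 20·log₁₀(9.7) = 75.66 dB.
Combined: 10·log₁₀(10^(88.87/10)+10^(75.66/10)) = 89.1 dB SPL.

89.1 dB SPL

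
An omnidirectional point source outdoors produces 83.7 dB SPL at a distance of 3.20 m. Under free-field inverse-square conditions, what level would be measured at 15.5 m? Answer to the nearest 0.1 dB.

70.0 dB SPL

Inverse-square spreading gives ΔL = −20·log₁₀(d₂/d₁).
ΔL = −20·log₁₀(15.5/3.20) = -13.70 dB, so L₂ = 83.7 + (-13.70) = 70.0 dB SPL.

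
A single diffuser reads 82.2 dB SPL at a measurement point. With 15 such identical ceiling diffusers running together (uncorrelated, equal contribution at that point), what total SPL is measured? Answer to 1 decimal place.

15 equal incoherent sources raise the level by 10·log₁₀(15) = 11.76 dB.
L_total = 82.2 + 11.76 = 94.0 dB SPL.

94.0 dB SPL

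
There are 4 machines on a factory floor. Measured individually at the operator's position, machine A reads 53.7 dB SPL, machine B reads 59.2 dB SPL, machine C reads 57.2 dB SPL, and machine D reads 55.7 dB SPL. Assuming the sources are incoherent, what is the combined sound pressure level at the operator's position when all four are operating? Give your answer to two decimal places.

62.93 dB SPL

Uncorrelated sources add in intensity (power), not in dB.
L_total = 10·log₁₀(10^(53.7/10) + 10^(59.2/10) + 10^(57.2/10) + 10^(55.7/10)) = 10·log₁₀(1963000) = 62.93 dB SPL.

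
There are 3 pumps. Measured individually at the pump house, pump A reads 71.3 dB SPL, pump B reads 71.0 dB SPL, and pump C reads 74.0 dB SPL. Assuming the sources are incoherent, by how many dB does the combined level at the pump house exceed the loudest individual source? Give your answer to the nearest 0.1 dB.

Incoherent sources sum as intensities:
L_total = 10·log₁₀(10^(71.3/10) + 10^(71.0/10) + 10^(74.0/10)) = 77.09 dB SPL.
Excess over the loudest (74.0 dB): 77.09 − 74.0 = 3.1 dB.

3.1 dB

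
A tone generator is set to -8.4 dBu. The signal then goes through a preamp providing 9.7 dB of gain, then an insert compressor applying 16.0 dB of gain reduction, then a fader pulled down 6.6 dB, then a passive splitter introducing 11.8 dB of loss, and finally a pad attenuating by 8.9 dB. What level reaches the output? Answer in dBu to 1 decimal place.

-42.0 dBu

In dB, series stages simply add:
-8.4 + 9.7 − 16.0 − 6.6 − 11.8 − 8.9 = -42.0 dBu.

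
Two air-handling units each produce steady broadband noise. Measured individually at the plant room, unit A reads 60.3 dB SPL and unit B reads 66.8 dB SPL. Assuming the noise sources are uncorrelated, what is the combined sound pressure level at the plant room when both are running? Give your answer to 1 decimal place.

67.7 dB SPL

Uncorrelated sources add in intensity (power), not in dB.
L_total = 10·log₁₀(10^(60.3/10) + 10^(66.8/10)) = 10·log₁₀(5858000) = 67.7 dB SPL.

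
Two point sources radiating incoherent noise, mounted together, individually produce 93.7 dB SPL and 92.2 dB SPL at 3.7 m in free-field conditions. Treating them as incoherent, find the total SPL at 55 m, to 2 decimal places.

Combined at 3.7 m: 10·log₁₀(10^(93.7/10)+10^(92.2/10)) = 96.025 dB SPL.
Then apply −20·log₁₀(55/3.7) = -23.443 dB → 72.58 dB SPL.

72.58 dB SPL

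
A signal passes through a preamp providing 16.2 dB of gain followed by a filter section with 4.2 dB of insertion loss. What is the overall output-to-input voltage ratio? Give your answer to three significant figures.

3.98

Net gain = 16.2 + (−4.2) = 12.0 dB.
Voltage ratio = 10^(12.0/20) = 3.98.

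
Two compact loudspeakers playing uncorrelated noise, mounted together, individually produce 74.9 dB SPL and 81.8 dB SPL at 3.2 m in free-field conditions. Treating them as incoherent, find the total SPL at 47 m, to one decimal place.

59.3 dB SPL

Combined at 3.2 m: 10·log₁₀(10^(74.9/10)+10^(81.8/10)) = 82.61 dB SPL.
Then apply −20·log₁₀(47/3.2) = -23.34 dB → 59.3 dB SPL.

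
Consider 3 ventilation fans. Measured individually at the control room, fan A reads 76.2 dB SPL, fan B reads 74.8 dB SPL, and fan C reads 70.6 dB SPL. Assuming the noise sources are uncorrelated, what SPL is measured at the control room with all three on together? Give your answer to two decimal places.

79.21 dB SPL

Uncorrelated sources add in intensity (power), not in dB.
L_total = 10·log₁₀(10^(76.2/10) + 10^(74.8/10) + 10^(70.6/10)) = 10·log₁₀(83370000) = 79.21 dB SPL.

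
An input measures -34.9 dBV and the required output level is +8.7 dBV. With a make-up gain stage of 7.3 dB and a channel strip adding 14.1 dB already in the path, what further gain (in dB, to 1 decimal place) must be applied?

The required make-up gain is the shortfall in the dB sum.
G = +8.7 − (-34.9) − 7.3 − 14.1 = 22.2 dB.

22.2 dB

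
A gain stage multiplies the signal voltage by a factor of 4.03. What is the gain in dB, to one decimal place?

Voltage is an amplitude quantity, so gain = 20·log₁₀(V_out/V_in).
20·log₁₀(4.03) = 12.1 dB.

12.1 dB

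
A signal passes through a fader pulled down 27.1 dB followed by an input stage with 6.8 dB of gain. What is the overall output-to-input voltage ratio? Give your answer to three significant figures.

0.0966

Net gain = (−27.1) + 6.8 = -20.3 dB.
Voltage ratio = 10^(-20.3/20) = 0.0966.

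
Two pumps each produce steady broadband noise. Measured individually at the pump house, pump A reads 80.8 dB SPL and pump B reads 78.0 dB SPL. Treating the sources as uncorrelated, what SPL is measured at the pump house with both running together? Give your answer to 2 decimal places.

Incoherent sources sum as intensities:
L_total = 10·log₁₀(10^(80.8/10) + 10^(78.0/10)) = 10·log₁₀(183300000) = 82.63 dB SPL.

82.63 dB SPL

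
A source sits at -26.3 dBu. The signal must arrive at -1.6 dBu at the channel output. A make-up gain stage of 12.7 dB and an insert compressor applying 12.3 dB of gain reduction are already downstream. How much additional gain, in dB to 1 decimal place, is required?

24.3 dB

The required make-up gain is the shortfall in the dB sum.
G = -1.6 − (-26.3) − 12.7 + 12.3 = 24.3 dB.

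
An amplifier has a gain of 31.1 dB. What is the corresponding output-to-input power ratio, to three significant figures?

1290

Power ratio = 10^(dB/10).
10^(31.1/10) = 10^(3.110) = 1290.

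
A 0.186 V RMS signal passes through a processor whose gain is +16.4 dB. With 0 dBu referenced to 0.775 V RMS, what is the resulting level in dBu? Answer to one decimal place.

Input level: 20·log₁₀(0.186/0.775) = -12.40 dBu.
Output: -12.40 + 16.4 = +4.0 dBu.

+4.0 dBu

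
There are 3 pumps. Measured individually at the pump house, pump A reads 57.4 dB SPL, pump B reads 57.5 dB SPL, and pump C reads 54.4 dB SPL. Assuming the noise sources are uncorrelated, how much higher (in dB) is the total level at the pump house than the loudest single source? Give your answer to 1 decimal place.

Incoherent sources sum as intensities:
L_total = 10·log₁₀(10^(57.4/10) + 10^(57.5/10) + 10^(54.4/10)) = 61.42 dB SPL.
Excess over the loudest (57.5 dB): 61.42 − 57.5 = 3.9 dB.

3.9 dB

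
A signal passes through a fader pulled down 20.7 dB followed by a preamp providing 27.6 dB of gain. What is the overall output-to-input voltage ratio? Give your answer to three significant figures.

Net gain = (−20.7) + 27.6 = 6.9 dB.
Voltage ratio = 10^(6.9/20) = 2.21.

2.21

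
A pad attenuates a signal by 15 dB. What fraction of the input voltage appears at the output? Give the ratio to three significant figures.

0.178

Voltage ratio = 10^(dB/20).
10^(-15/20) = 10^(-0.7500) = 0.178.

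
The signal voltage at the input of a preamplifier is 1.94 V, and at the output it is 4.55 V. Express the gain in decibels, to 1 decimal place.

Voltage ratio → dB uses the 20·log₁₀ form:
20·log₁₀(4.55/1.94) = 20·log₁₀(2.345) = 7.4 dB.

7.4 dB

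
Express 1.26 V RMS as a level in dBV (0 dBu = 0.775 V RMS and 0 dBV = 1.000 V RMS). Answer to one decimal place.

+2.0 dBV

dBV = 20·log₁₀(V / 1.000 V).
20·log₁₀(1.26/1.000) = +2.0 dBV.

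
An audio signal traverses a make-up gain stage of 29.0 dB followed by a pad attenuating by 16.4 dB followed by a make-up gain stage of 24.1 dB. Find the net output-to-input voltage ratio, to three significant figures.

68.4

Net gain = 29.0 + (−16.4) + 24.1 = 36.7 dB.
Voltage ratio = 10^(36.7/20) = 68.4.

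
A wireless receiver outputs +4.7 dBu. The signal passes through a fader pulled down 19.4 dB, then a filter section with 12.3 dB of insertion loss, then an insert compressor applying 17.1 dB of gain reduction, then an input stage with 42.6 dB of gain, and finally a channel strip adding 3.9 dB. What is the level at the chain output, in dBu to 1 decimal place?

In dB, series stages simply add:
+4.7 − 19.4 − 12.3 − 17.1 + 42.6 + 3.9 = +2.4 dBu.

+2.4 dBu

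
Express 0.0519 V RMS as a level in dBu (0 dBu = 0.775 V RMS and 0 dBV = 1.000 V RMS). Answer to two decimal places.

dBu = 20·log₁₀(V / 0.775 V).
20·log₁₀(0.0519/0.775) = -23.48 dBu.

-23.48 dBu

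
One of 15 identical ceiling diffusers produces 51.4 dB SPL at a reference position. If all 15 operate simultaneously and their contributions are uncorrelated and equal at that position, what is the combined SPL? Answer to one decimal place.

15 equal incoherent sources raise the level by 10·log₁₀(15) = 11.76 dB.
L_total = 51.4 + 11.76 = 63.2 dB SPL.

63.2 dB SPL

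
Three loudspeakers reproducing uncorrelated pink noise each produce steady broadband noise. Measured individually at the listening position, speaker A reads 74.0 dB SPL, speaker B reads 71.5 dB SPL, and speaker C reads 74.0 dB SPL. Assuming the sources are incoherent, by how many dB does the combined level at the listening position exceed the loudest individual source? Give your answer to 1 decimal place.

4.1 dB

Uncorrelated sources add in intensity (power), not in dB.
L_total = 10·log₁₀(10^(74.0/10) + 10^(71.5/10) + 10^(74.0/10)) = 78.09 dB SPL.
Excess over the loudest (74.0 dB): 78.09 − 74.0 = 4.1 dB.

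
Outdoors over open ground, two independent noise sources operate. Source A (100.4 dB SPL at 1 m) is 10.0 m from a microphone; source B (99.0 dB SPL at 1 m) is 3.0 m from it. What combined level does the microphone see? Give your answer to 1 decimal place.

At the listener: L_A = 100.4 − 20·log₁₀(10.0) = 80.40 dB; L_B = 99.0 − 20·log₁₀(3.0) = 89.46 dB.
Combined: 10·log₁₀(10^(80.40/10)+10^(89.46/10)) = 90.0 dB SPL.

90.0 dB SPL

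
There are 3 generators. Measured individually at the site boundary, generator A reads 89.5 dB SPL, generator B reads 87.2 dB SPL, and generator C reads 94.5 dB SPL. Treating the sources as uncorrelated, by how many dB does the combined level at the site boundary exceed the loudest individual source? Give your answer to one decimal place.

1.8 dB

Uncorrelated sources add in intensity (power), not in dB.
L_total = 10·log₁₀(10^(89.5/10) + 10^(87.2/10) + 10^(94.5/10)) = 96.27 dB SPL.
Excess over the loudest (94.5 dB): 96.27 − 94.5 = 1.8 dB.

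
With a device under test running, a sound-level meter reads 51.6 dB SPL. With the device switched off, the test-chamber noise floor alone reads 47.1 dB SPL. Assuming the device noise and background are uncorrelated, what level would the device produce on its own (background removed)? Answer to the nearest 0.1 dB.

49.7 dB SPL

Remove the background by subtracting linear intensities:
L_src = 10·log₁₀(10^(51.6/10) − 10^(47.1/10)) = 10·log₁₀(93260) = 49.7 dB SPL.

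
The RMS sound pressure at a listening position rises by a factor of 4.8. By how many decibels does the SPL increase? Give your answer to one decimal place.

Sound pressure is an amplitude quantity: ΔL = 20·log₁₀(p₂/p₁).
20·log₁₀(4.8) = 13.6 dB.

13.6 dB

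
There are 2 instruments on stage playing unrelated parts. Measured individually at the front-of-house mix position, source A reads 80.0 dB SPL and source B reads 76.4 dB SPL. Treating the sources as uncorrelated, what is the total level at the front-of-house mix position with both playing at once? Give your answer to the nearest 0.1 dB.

81.6 dB SPL

Incoherent sources sum as intensities:
L_total = 10·log₁₀(10^(80.0/10) + 10^(76.4/10)) = 10·log₁₀(143700000) = 81.6 dB SPL.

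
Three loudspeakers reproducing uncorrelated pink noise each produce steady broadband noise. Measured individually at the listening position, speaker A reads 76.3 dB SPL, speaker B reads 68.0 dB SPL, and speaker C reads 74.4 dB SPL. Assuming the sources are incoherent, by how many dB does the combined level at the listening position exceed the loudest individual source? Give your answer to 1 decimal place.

Uncorrelated sources add in intensity (power), not in dB.
L_total = 10·log₁₀(10^(76.3/10) + 10^(68.0/10) + 10^(74.4/10)) = 78.84 dB SPL.
Excess over the loudest (76.3 dB): 78.84 − 76.3 = 2.5 dB.

2.5 dB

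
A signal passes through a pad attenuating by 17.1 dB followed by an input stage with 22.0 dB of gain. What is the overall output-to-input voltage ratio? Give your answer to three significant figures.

1.76

Net gain = (−17.1) + 22.0 = 4.9 dB.
Voltage ratio = 10^(4.9/20) = 1.76.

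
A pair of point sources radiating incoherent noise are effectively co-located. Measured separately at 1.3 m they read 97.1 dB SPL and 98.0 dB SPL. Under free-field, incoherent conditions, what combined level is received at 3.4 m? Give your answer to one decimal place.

Combined at 1.3 m: 10·log₁₀(10^(97.1/10)+10^(98.0/10)) = 100.58 dB SPL.
Then apply −20·log₁₀(3.4/1.3) = -8.35 dB → 92.2 dB SPL.

92.2 dB SPL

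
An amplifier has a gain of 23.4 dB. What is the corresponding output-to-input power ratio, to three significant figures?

219

Power ratio = 10^(dB/10).
10^(23.4/10) = 10^(2.340) = 219.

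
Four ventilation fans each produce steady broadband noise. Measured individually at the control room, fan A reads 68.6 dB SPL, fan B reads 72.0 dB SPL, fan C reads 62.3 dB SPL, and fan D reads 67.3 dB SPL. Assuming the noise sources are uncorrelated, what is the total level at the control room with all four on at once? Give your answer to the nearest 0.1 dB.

74.8 dB SPL

Add the sources as powers (linear), then convert back to dB:
L_total = 10·log₁₀(10^(68.6/10) + 10^(72.0/10) + 10^(62.3/10) + 10^(67.3/10)) = 10·log₁₀(30160000) = 74.8 dB SPL.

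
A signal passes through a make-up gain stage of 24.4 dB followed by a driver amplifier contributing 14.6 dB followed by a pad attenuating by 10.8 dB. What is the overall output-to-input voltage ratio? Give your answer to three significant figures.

Net gain = 24.4 + 14.6 + (−10.8) = 28.2 dB.
Voltage ratio = 10^(28.2/20) = 25.7.

25.7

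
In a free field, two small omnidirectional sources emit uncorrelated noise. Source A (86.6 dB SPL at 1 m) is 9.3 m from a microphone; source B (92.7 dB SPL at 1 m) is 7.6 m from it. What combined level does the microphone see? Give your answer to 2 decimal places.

75.74 dB SPL

At the listener: L_A = 86.6 − 20·log₁₀(9.3) = 67.230 dB; L_B = 92.7 − 20·log₁₀(7.6) = 75.084 dB.
Combined: 10·log₁₀(10^(67.230/10)+10^(75.084/10)) = 75.74 dB SPL.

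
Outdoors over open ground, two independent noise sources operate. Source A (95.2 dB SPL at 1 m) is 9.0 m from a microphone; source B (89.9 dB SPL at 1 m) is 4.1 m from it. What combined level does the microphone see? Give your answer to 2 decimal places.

At the listener: L_A = 95.2 − 20·log₁₀(9.0) = 76.115 dB; L_B = 89.9 − 20·log₁₀(4.1) = 77.644 dB.
Combined: 10·log₁₀(10^(76.115/10)+10^(77.644/10)) = 79.96 dB SPL.

79.96 dB SPL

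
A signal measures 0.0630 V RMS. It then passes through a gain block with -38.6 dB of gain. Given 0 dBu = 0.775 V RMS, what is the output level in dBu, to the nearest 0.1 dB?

-60.4 dBu

Input level: 20·log₁₀(0.0630/0.775) = -21.80 dBu.
Output: -21.80 − 38.6 = -60.4 dBu.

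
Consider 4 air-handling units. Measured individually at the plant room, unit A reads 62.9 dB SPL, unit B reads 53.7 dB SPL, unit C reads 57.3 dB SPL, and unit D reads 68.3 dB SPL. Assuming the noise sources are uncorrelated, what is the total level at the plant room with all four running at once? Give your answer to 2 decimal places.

Uncorrelated sources add in intensity (power), not in dB.
L_total = 10·log₁₀(10^(62.9/10) + 10^(53.7/10) + 10^(57.3/10) + 10^(68.3/10)) = 10·log₁₀(9482000) = 69.77 dB SPL.

69.77 dB SPL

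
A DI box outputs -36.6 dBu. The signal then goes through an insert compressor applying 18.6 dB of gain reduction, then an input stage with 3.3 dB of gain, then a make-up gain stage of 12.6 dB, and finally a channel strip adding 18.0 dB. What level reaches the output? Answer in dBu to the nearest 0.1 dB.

Gain stages sum in dB:
-36.6 − 18.6 + 3.3 + 12.6 + 18.0 = -21.3 dBu.

-21.3 dBu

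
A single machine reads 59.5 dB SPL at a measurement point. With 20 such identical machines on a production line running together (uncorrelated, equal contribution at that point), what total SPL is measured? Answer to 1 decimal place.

72.5 dB SPL

20 equal incoherent sources raise the level by 10·log₁₀(20) = 13.01 dB.
L_total = 59.5 + 13.01 = 72.5 dB SPL.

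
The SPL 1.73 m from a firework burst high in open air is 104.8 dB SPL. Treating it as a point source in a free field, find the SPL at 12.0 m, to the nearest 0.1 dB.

Inverse-square spreading gives ΔL = −20·log₁₀(d₂/d₁).
ΔL = −20·log₁₀(12.0/1.73) = -16.82 dB, so L₂ = 104.8 + (-16.82) = 88.0 dB SPL.

88.0 dB SPL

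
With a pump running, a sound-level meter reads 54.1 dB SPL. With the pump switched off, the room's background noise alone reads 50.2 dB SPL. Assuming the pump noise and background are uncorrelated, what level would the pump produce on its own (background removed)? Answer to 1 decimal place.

51.8 dB SPL

Background correction is a power subtraction:
L_src = 10·log₁₀(10^(54.1/10) − 10^(50.2/10)) = 10·log₁₀(152300) = 51.8 dB SPL.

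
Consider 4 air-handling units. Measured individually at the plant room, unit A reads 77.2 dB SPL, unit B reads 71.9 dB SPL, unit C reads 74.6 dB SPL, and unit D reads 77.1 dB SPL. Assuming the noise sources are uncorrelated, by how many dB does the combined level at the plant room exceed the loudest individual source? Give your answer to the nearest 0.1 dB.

4.5 dB

Add the sources as powers (linear), then convert back to dB:
L_total = 10·log₁₀(10^(77.2/10) + 10^(71.9/10) + 10^(74.6/10) + 10^(77.1/10)) = 81.71 dB SPL.
Excess over the loudest (77.2 dB): 81.71 − 77.2 = 4.5 dB.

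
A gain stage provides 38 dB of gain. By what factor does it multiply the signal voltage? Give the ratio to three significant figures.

Voltage ratio = 10^(dB/20).
10^(38/20) = 10^(1.900) = 79.4.

79.4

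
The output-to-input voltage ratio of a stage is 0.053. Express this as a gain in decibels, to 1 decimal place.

-25.5 dB

Voltage is an amplitude quantity, so gain = 20·log₁₀(V_out/V_in).
20·log₁₀(0.053) = -25.5 dB.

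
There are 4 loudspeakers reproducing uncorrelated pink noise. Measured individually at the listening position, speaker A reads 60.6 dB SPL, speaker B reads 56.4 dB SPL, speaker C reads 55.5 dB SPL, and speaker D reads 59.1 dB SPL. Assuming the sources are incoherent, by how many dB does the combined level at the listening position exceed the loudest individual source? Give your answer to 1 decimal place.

Incoherent sources sum as intensities:
L_total = 10·log₁₀(10^(60.6/10) + 10^(56.4/10) + 10^(55.5/10) + 10^(59.1/10)) = 64.40 dB SPL.
Excess over the loudest (60.6 dB): 64.40 − 60.6 = 3.8 dB.

3.8 dB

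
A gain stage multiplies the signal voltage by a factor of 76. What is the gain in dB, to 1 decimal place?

37.6 dB

Voltage ratio → dB uses the 20·log₁₀ form:
20·log₁₀(76) = 37.6 dB.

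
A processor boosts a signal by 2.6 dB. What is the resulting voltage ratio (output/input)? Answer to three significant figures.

1.35

Voltage ratio = 10^(dB/20).
10^(2.6/20) = 10^(0.1300) = 1.35.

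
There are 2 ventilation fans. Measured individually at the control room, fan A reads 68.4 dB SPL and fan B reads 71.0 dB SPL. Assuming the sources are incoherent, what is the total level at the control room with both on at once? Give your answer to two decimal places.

72.90 dB SPL

Uncorrelated sources add in intensity (power), not in dB.
L_total = 10·log₁₀(10^(68.4/10) + 10^(71.0/10)) = 10·log₁₀(19510000) = 72.90 dB SPL.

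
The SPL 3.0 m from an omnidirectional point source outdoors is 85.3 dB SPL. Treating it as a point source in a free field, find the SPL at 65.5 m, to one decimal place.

58.5 dB SPL

Inverse-square spreading gives ΔL = −20·log₁₀(d₂/d₁).
ΔL = −20·log₁₀(65.5/3.0) = -26.78 dB, so L₂ = 85.3 + (-26.78) = 58.5 dB SPL.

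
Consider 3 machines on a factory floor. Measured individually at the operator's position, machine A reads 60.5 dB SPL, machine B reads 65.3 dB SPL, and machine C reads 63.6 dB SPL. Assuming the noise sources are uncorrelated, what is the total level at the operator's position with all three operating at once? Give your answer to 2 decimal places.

68.33 dB SPL

Incoherent sources sum as intensities:
L_total = 10·log₁₀(10^(60.5/10) + 10^(65.3/10) + 10^(63.6/10)) = 10·log₁₀(6801000) = 68.33 dB SPL.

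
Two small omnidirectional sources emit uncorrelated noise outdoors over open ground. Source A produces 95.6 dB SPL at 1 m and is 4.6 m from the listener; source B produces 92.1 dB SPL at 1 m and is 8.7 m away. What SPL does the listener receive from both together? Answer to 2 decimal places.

At the listener: L_A = 95.6 − 20·log₁₀(4.6) = 82.345 dB; L_B = 92.1 − 20·log₁₀(8.7) = 73.310 dB.
Combined: 10·log₁₀(10^(82.345/10)+10^(73.310/10)) = 82.86 dB SPL.

82.86 dB SPL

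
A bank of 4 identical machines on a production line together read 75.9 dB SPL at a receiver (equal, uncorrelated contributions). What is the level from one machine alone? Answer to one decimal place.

69.9 dB SPL

4 equal incoherent sources add 10·log₁₀(4) = 6.02 dB over one source.
L_one = 75.9 − 6.02 = 69.9 dB SPL.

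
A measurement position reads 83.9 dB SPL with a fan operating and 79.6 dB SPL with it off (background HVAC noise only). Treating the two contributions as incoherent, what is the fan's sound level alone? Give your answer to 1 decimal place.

Remove the background by subtracting linear intensities:
L_src = 10·log₁₀(10^(83.9/10) − 10^(79.6/10)) = 10·log₁₀(154300000) = 81.9 dB SPL.

81.9 dB SPL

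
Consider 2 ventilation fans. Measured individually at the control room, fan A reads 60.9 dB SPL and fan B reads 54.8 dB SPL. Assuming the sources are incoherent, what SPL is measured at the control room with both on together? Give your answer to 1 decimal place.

61.9 dB SPL

Incoherent sources sum as intensities:
L_total = 10·log₁₀(10^(60.9/10) + 10^(54.8/10)) = 10·log₁₀(1532000) = 61.9 dB SPL.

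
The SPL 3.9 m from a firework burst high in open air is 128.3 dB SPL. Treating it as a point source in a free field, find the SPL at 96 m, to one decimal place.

100.5 dB SPL

Inverse-square spreading gives ΔL = −20·log₁₀(d₂/d₁).
ΔL = −20·log₁₀(96/3.9) = -27.82 dB, so L₂ = 128.3 + (-27.82) = 100.5 dB SPL.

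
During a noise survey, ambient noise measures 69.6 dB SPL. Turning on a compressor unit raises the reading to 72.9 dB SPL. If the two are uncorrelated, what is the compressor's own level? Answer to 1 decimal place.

Background correction is a power subtraction:
L_src = 10·log₁₀(10^(72.9/10) − 10^(69.6/10)) = 10·log₁₀(10380000) = 70.2 dB SPL.

70.2 dB SPL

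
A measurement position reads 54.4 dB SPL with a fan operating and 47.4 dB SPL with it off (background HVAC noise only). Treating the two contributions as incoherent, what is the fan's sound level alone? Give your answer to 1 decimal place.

Remove the background by subtracting linear intensities:
L_src = 10·log₁₀(10^(54.4/10) − 10^(47.4/10)) = 10·log₁₀(220500) = 53.4 dB SPL.

53.4 dB SPL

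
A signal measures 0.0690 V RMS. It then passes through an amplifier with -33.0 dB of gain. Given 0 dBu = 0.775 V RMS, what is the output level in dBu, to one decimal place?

Input level: 20·log₁₀(0.0690/0.775) = -21.01 dBu.
Output: -21.01 − 33.0 = -54.0 dBu.

-54.0 dBu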